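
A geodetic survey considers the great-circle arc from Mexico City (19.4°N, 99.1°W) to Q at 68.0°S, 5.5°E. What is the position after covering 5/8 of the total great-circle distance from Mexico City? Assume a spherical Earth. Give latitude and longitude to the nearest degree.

≈ 45°S, 67°W

Convert each endpoint to a unit vector on the sphere (x = cos φ cos λ, y = cos φ sin λ, z = sin φ).
The central angle between the endpoints is δ = arccos(p₁·p₂) ≈ 1.979 rad (113.4°).
Interpolate at f = 5/8 with slerp weights a = sin((1−f)δ)/sin δ ≈ 0.736, b = sin(fδ)/sin δ ≈ 1.029.
p = a·p₁ + b·p₂ ≈ (0.274, -0.649, -0.710); φ = arcsin(p_z) ≈ -45.22°, λ = atan2(p_y, p_x) ≈ -67.11°.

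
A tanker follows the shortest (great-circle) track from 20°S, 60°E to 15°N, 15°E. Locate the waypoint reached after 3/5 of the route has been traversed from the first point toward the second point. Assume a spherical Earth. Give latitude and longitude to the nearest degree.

≈ 1°N, 33°E

Convert each endpoint to a unit vector on the sphere (x = cos φ cos λ, y = cos φ sin λ, z = sin φ).
The central angle between the endpoints is δ = arccos(p₁·p₂) ≈ 0.984 rad (56.4°).
Interpolate at f = 3/5 with slerp weights a = sin((1−f)δ)/sin δ ≈ 0.461, b = sin(fδ)/sin δ ≈ 0.669.
p = a·p₁ + b·p₂ ≈ (0.840, 0.542, 0.016); φ = arcsin(p_z) ≈ 0.89°, λ = atan2(p_y, p_x) ≈ 32.82°.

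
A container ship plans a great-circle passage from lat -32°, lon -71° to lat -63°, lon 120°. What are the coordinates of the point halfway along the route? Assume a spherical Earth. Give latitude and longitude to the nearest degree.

≈ lat -74°, lon -83°

The haversine formula gives a central angle δ ≈ 1.476 rad (84.6°) between the endpoints.
Interpolate at f = 1/2 with slerp weights a = sin((1−f)δ)/sin δ ≈ 0.676, b = sin(fδ)/sin δ ≈ 0.676.
p = a·p₁ + b·p₂ ≈ (0.033, -0.276, -0.961); φ = arcsin(p_z) ≈ -73.84°, λ = atan2(p_y, p_x) ≈ -83.15°.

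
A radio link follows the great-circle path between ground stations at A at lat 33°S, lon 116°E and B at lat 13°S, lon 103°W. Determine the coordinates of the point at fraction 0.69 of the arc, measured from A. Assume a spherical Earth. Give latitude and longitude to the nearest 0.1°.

≈ lat 40.2°S, lon 132.3°W

The haversine formula gives a central angle δ ≈ 2.109 rad (120.8°) between the endpoints.
Interpolate at f = 0.69 with slerp weights a = sin((1−f)δ)/sin δ ≈ 0.708, b = sin(fδ)/sin δ ≈ 1.157.
p = a·p₁ + b·p₂ ≈ (-0.514, -0.564, -0.646); φ = arcsin(p_z) ≈ -40.24°, λ = atan2(p_y, p_x) ≈ -132.32°.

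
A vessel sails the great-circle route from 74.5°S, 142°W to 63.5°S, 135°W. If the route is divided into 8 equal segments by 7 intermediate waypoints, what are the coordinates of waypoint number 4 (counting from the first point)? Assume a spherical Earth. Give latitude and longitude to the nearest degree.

Convert each endpoint to a unit vector on the sphere (x = cos φ cos λ, y = cos φ sin λ, z = sin φ).
The central angle between the endpoints is δ = arccos(p₁·p₂) ≈ 0.197 rad (11.3°).
Interpolate at f = 4/8 with slerp weights a = sin((1−f)δ)/sin δ ≈ 0.502, b = sin(fδ)/sin δ ≈ 0.502.
p = a·p₁ + b·p₂ ≈ (-0.264, -0.241, -0.934); φ = arcsin(p_z) ≈ -69.03°, λ = atan2(p_y, p_x) ≈ -137.62°.

≈ 69°S, 138°W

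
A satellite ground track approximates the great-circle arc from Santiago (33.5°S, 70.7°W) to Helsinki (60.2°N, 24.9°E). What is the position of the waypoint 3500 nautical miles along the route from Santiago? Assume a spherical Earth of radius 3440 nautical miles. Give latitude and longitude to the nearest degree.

≈ 17°N, 40°W

Write both endpoints as unit vectors p₁, p₂ with components (cos φ cos λ, cos φ sin λ, sin φ).
The central angle between the endpoints is δ = arccos(p₁·p₂) ≈ 2.117 rad (121.3°). The total great-circle distance is δ·R ≈ 2.117 × 3440 ≈ 7282 nmi, so the target fraction is f = 3500/7282 ≈ 0.481.
Interpolate at f ≈ 0.481 with slerp weights a = sin((1−f)δ)/sin δ ≈ 1.043, b = sin(fδ)/sin δ ≈ 0.996.
p = a·p₁ + b·p₂ ≈ (0.736, -0.612, 0.288); φ = arcsin(p_z) ≈ 16.77°, λ = atan2(p_y, p_x) ≈ -39.75°.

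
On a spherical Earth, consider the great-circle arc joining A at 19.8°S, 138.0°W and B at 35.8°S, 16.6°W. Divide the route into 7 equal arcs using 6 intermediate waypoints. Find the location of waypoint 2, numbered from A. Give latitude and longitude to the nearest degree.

Convert each endpoint to a unit vector on the sphere (x = cos φ cos λ, y = cos φ sin λ, z = sin φ).
The central angle between the endpoints is δ = arccos(p₁·p₂) ≈ 1.772 rad (101.5°).
Interpolate at f = 2/7 with slerp weights a = sin((1−f)δ)/sin δ ≈ 0.973, b = sin(fδ)/sin δ ≈ 0.495.
p = a·p₁ + b·p₂ ≈ (-0.296, -0.727, -0.619); φ = arcsin(p_z) ≈ -38.25°, λ = atan2(p_y, p_x) ≈ -112.14°.

≈ 38°S, 112°W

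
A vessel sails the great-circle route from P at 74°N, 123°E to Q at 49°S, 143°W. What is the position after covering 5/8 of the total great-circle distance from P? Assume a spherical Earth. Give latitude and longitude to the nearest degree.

≈ 0°N, 162°W

Write both endpoints as unit vectors p₁, p₂ with components (cos φ cos λ, cos φ sin λ, sin φ).
The central angle between the endpoints is δ = arccos(p₁·p₂) ≈ 2.401 rad (137.6°).
Interpolate at f = 5/8 with slerp weights a = sin((1−f)δ)/sin δ ≈ 1.161, b = sin(fδ)/sin δ ≈ 1.478.
p = a·p₁ + b·p₂ ≈ (-0.949, -0.315, 0.001); φ = arcsin(p_z) ≈ 0.03°, λ = atan2(p_y, p_x) ≈ -161.62°.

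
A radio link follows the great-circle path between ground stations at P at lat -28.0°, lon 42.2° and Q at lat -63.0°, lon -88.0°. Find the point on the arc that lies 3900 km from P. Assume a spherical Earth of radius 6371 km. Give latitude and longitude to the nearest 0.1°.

≈ lat -59.2°, lon 19.0°

Write both endpoints as unit vectors p₁, p₂ with components (cos φ cos λ, cos φ sin λ, sin φ).
The central angle between the endpoints is δ = arccos(p₁·p₂) ≈ 1.411 rad (80.8°). The total great-circle distance is δ·R ≈ 1.411 × 6371 ≈ 8987 km, so the target fraction is f = 3900/8987 ≈ 0.434.
Interpolate at f ≈ 0.434 with slerp weights a = sin((1−f)δ)/sin δ ≈ 0.726, b = sin(fδ)/sin δ ≈ 0.582.
p = a·p₁ + b·p₂ ≈ (0.484, 0.166, -0.859); φ = arcsin(p_z) ≈ -59.23°, λ = atan2(p_y, p_x) ≈ 18.96°.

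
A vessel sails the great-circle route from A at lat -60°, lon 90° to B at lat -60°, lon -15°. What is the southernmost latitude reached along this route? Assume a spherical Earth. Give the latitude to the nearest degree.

The great circle lies in the plane with unit normal n̂ = (p₁ × p₂)/|p₁ × p₂|.
Here n̂_z ≈ -0.332; the vertex latitude is φ_max = arccos|n̂_z| ≈ 70.6°.
Check via Clairaut: cos φ_max = |cos φ₁| · sin C = cos(60.0°)·sin(138.5°) ≈ 0.332, again giving ≈ 70.6°.

≈ -71°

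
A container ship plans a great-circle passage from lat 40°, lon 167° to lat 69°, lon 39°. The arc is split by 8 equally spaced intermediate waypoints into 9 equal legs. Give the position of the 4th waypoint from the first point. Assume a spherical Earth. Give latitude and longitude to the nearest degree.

≈ lat 66°, lon 145°

Write both endpoints as unit vectors p₁, p₂ with components (cos φ cos λ, cos φ sin λ, sin φ).
The central angle between the endpoints is δ = arccos(p₁·p₂) ≈ 1.125 rad (64.5°).
Interpolate at f = 4/9 with slerp weights a = sin((1−f)δ)/sin δ ≈ 0.648, b = sin(fδ)/sin δ ≈ 0.531.
p = a·p₁ + b·p₂ ≈ (-0.336, 0.232, 0.913); φ = arcsin(p_z) ≈ 65.91°, λ = atan2(p_y, p_x) ≈ 145.43°.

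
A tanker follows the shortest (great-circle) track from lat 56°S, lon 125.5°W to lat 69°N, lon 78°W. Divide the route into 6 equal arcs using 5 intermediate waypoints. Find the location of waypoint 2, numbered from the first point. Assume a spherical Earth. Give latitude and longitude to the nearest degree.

Write both endpoints as unit vectors p₁, p₂ with components (cos φ cos λ, cos φ sin λ, sin φ).
The central angle between the endpoints is δ = arccos(p₁·p₂) ≈ 2.263 rad (129.7°).
Interpolate at f = 2/6 with slerp weights a = sin((1−f)δ)/sin δ ≈ 1.297, b = sin(fδ)/sin δ ≈ 0.890.
p = a·p₁ + b·p₂ ≈ (-0.355, -0.902, -0.244); φ = arcsin(p_z) ≈ -14.14°, λ = atan2(p_y, p_x) ≈ -111.47°.

≈ lat 14°S, lon 111°W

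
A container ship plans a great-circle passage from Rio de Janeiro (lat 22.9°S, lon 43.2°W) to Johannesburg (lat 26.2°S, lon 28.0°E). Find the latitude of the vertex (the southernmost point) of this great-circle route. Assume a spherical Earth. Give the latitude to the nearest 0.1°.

The great circle lies in the plane with unit normal n̂ = (p₁ × p₂)/|p₁ × p₂|.
Here n̂_z ≈ +0.870; the vertex latitude is φ_max = arccos|n̂_z| ≈ 29.5°.

≈ 29.5°S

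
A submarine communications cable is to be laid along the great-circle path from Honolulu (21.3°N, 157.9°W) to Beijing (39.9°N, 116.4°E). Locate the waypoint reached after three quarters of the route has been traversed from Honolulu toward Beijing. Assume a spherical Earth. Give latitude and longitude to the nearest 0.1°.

≈ (41.9°N, 140.6°E)

Convert each endpoint to a unit vector on the sphere (x = cos φ cos λ, y = cos φ sin λ, z = sin φ).
The central angle between the endpoints is δ = arccos(p₁·p₂) ≈ 1.280 rad (73.3°).
Interpolate at f = 3/4 with slerp weights a = sin((1−f)δ)/sin δ ≈ 0.328, b = sin(fδ)/sin δ ≈ 0.855.
p = a·p₁ + b·p₂ ≈ (-0.575, 0.472, 0.668); φ = arcsin(p_z) ≈ 41.90°, λ = atan2(p_y, p_x) ≈ 140.60°.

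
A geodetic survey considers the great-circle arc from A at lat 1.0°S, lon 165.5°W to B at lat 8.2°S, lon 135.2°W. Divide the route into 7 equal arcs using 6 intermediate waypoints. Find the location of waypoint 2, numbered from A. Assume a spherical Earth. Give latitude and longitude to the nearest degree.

The haversine formula gives a central angle δ ≈ 0.542 rad (31.0°) between the endpoints.
Interpolate at f = 2/7 with slerp weights a = sin((1−f)δ)/sin δ ≈ 0.732, b = sin(fδ)/sin δ ≈ 0.299.
p = a·p₁ + b·p₂ ≈ (-0.918, -0.392, -0.055); φ = arcsin(p_z) ≈ -3.18°, λ = atan2(p_y, p_x) ≈ -156.90°.

≈ lat 3°S, lon 157°W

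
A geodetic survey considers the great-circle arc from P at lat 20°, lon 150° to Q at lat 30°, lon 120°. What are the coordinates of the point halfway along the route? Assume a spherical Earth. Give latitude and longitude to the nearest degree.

≈ lat 26°, lon 136°

Write both endpoints as unit vectors p₁, p₂ with components (cos φ cos λ, cos φ sin λ, sin φ).
The central angle between the endpoints is δ = arccos(p₁·p₂) ≈ 0.504 rad (28.9°).
Interpolate at f = 1/2 with slerp weights a = sin((1−f)δ)/sin δ ≈ 0.516, b = sin(fδ)/sin δ ≈ 0.516.
p = a·p₁ + b·p₂ ≈ (-0.644, 0.630, 0.435); φ = arcsin(p_z) ≈ 25.77°, λ = atan2(p_y, p_x) ≈ 135.63°.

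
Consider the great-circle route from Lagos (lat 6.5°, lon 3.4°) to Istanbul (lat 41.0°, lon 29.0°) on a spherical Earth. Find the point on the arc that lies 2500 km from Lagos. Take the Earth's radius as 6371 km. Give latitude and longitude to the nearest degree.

The haversine formula gives a central angle δ ≈ 0.722 rad (41.4°) between the endpoints. The total great-circle distance is δ·R ≈ 0.722 × 6371 ≈ 4600 km, so the target fraction is f = 2500/4600 ≈ 0.544.
Interpolate at f ≈ 0.544 with slerp weights a = sin((1−f)δ)/sin δ ≈ 0.490, b = sin(fδ)/sin δ ≈ 0.579.
p = a·p₁ + b·p₂ ≈ (0.868, 0.241, 0.435); φ = arcsin(p_z) ≈ 25.79°, λ = atan2(p_y, p_x) ≈ 15.50°.

≈ lat 26°, lon 15°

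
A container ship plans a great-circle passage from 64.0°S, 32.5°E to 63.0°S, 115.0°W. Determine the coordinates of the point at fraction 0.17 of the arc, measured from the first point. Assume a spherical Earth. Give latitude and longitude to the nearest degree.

≈ 72°S, 24°E

Convert each endpoint to a unit vector on the sphere (x = cos φ cos λ, y = cos φ sin λ, z = sin φ).
The central angle between the endpoints is δ = arccos(p₁·p₂) ≈ 0.885 rad (50.7°).
Interpolate at f = 0.17 with slerp weights a = sin((1−f)δ)/sin δ ≈ 0.866, b = sin(fδ)/sin δ ≈ 0.194.
p = a·p₁ + b·p₂ ≈ (0.283, 0.124, -0.951); φ = arcsin(p_z) ≈ -71.99°, λ = atan2(p_y, p_x) ≈ 23.71°.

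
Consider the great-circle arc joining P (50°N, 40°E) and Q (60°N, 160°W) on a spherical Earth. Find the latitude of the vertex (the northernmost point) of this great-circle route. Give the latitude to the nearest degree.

≈ 83°N

The great circle lies in the plane with unit normal n̂ = (p₁ × p₂)/|p₁ × p₂|.
Here n̂_z ≈ +0.118; the vertex latitude is φ_max = arccos|n̂_z| ≈ 83.2°.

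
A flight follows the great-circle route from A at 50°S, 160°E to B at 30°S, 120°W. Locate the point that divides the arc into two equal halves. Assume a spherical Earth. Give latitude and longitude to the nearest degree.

≈ 47°S, 153°W

Convert each endpoint to a unit vector on the sphere (x = cos φ cos λ, y = cos φ sin λ, z = sin φ).
The central angle between the endpoints is δ = arccos(p₁·p₂) ≈ 1.070 rad (61.3°).
Interpolate at f = 1/2 with slerp weights a = sin((1−f)δ)/sin δ ≈ 0.581, b = sin(fδ)/sin δ ≈ 0.581.
p = a·p₁ + b·p₂ ≈ (-0.603, -0.308, -0.736); φ = arcsin(p_z) ≈ -47.39°, λ = atan2(p_y, p_x) ≈ -152.92°.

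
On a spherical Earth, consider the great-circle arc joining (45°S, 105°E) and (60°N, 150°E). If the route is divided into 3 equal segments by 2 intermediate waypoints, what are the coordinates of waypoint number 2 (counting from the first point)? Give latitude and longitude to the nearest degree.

≈ (26°N, 129°E)

The haversine formula gives a central angle δ ≈ 1.942 rad (111.2°) between the endpoints.
Interpolate at f = 2/3 with slerp weights a = sin((1−f)δ)/sin δ ≈ 0.647, b = sin(fδ)/sin δ ≈ 1.032.
p = a·p₁ + b·p₂ ≈ (-0.565, 0.700, 0.436); φ = arcsin(p_z) ≈ 25.88°, λ = atan2(p_y, p_x) ≈ 128.93°.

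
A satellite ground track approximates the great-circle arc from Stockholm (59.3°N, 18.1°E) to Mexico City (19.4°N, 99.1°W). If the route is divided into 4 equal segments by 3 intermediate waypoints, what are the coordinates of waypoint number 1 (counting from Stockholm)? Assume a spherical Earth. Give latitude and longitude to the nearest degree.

≈ (64°N, 27°W)

Convert each endpoint to a unit vector on the sphere (x = cos φ cos λ, y = cos φ sin λ, z = sin φ).
The central angle between the endpoints is δ = arccos(p₁·p₂) ≈ 1.505 rad (86.2°).
Interpolate at f = 1/4 with slerp weights a = sin((1−f)δ)/sin δ ≈ 0.906, b = sin(fδ)/sin δ ≈ 0.368.
p = a·p₁ + b·p₂ ≈ (0.385, -0.199, 0.901); φ = arcsin(p_z) ≈ 64.33°, λ = atan2(p_y, p_x) ≈ -27.39°.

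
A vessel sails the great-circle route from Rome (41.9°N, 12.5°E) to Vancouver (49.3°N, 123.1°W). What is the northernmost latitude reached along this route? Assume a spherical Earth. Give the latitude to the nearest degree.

The great circle lies in the plane with unit normal n̂ = (p₁ × p₂)/|p₁ × p₂|.
Here n̂_z ≈ -0.344; the vertex latitude is φ_max = arccos|n̂_z| ≈ 69.9°.

≈ 70°N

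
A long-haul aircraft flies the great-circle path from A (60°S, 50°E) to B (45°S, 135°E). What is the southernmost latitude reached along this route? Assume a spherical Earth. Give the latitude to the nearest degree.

≈ 63°S

The great circle lies in the plane with unit normal n̂ = (p₁ × p₂)/|p₁ × p₂|.
Here n̂_z ≈ +0.460; the vertex latitude is φ_max = arccos|n̂_z| ≈ 62.6°.
Check via Clairaut: cos φ_max = |cos φ₁| · sin C = cos(60.0°)·sin(113.1°) ≈ 0.460, again giving ≈ 62.6°.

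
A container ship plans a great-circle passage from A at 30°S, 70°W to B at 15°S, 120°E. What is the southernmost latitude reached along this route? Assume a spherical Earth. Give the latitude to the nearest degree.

≈ 78°S

The great circle lies in the plane with unit normal n̂ = (p₁ × p₂)/|p₁ × p₂|.
Here n̂_z ≈ -0.202; the vertex latitude is φ_max = arccos|n̂_z| ≈ 78.4°.
Check via Clairaut: cos φ_max = |cos φ₁| · sin C = cos(30.0°)·sin(166.5°) ≈ 0.202, again giving ≈ 78.4°.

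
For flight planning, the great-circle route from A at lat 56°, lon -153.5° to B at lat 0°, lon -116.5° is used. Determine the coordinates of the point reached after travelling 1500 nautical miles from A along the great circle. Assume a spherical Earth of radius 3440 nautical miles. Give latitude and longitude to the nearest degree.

From cos δ = sin φ₁ sin φ₂ + cos φ₁ cos φ₂ cos Δλ, the central angle is δ ≈ 1.108 rad (63.5°). The total great-circle distance is δ·R ≈ 1.108 × 3440 ≈ 3811 nmi, so the target fraction is f = 1500/3811 ≈ 0.394.
Interpolate at f ≈ 0.394 with slerp weights a = sin((1−f)δ)/sin δ ≈ 0.696, b = sin(fδ)/sin δ ≈ 0.472.
p = a·p₁ + b·p₂ ≈ (-0.559, -0.596, 0.577); φ = arcsin(p_z) ≈ 35.22°, λ = atan2(p_y, p_x) ≈ -133.15°.

≈ lat 35°, lon -133°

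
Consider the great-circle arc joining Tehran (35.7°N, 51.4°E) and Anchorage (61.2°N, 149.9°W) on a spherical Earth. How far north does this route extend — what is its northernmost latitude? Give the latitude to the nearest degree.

The great circle lies in the plane with unit normal n̂ = (p₁ × p₂)/|p₁ × p₂|.
Here n̂_z ≈ +0.144; the vertex latitude is φ_max = arccos|n̂_z| ≈ 81.7°.

≈ 82°N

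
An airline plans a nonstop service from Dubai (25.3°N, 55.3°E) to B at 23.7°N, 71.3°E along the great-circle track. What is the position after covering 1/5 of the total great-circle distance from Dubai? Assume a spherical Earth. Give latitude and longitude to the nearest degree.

≈ 25°N, 59°E

Convert each endpoint to a unit vector on the sphere (x = cos φ cos λ, y = cos φ sin λ, z = sin φ).
The central angle between the endpoints is δ = arccos(p₁·p₂) ≈ 0.255 rad (14.6°).
Interpolate at f = 1/5 with slerp weights a = sin((1−f)δ)/sin δ ≈ 0.803, b = sin(fδ)/sin δ ≈ 0.202.
p = a·p₁ + b·p₂ ≈ (0.473, 0.772, 0.424); φ = arcsin(p_z) ≈ 25.12°, λ = atan2(p_y, p_x) ≈ 58.53°.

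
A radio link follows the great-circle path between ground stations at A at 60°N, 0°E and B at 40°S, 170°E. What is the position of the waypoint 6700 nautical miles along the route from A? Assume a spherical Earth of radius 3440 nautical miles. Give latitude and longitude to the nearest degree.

≈ 6°N, 160°E

Convert each endpoint to a unit vector on the sphere (x = cos φ cos λ, y = cos φ sin λ, z = sin φ).
The central angle between the endpoints is δ = arccos(p₁·p₂) ≈ 2.776 rad (159.0°). The total great-circle distance is δ·R ≈ 2.776 × 3440 ≈ 9549 nmi, so the target fraction is f = 6700/9549 ≈ 0.702.
Interpolate at f ≈ 0.702 with slerp weights a = sin((1−f)δ)/sin δ ≈ 2.060, b = sin(fδ)/sin δ ≈ 2.600.
p = a·p₁ + b·p₂ ≈ (-0.931, 0.346, 0.113); φ = arcsin(p_z) ≈ 6.48°, λ = atan2(p_y, p_x) ≈ 159.63°.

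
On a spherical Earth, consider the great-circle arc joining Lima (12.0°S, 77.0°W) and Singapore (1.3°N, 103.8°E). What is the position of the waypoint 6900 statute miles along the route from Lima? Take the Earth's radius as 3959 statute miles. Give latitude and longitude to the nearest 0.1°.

≈ 67.7°S, 114.2°E

From cos δ = sin φ₁ sin φ₂ + cos φ₁ cos φ₂ cos Δλ, the central angle is δ ≈ 2.954 rad (169.3°). The total great-circle distance is δ·R ≈ 2.954 × 3959 ≈ 11696 mi, so the target fraction is f = 6900/11696 ≈ 0.590.
Interpolate at f ≈ 0.590 with slerp weights a = sin((1−f)δ)/sin δ ≈ 5.028, b = sin(fδ)/sin δ ≈ 5.292.
p = a·p₁ + b·p₂ ≈ (-0.156, 0.346, -0.925); φ = arcsin(p_z) ≈ -67.73°, λ = atan2(p_y, p_x) ≈ 114.24°.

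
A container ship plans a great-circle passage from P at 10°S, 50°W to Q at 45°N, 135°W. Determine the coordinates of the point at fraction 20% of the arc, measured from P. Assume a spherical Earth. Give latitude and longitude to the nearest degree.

Write both endpoints as unit vectors p₁, p₂ with components (cos φ cos λ, cos φ sin λ, sin φ).
The central angle between the endpoints is δ = arccos(p₁·p₂) ≈ 1.633 rad (93.6°).
Interpolate at f = 0.20 with slerp weights a = sin((1−f)δ)/sin δ ≈ 0.967, b = sin(fδ)/sin δ ≈ 0.321.
p = a·p₁ + b·p₂ ≈ (0.451, -0.890, 0.059); φ = arcsin(p_z) ≈ 3.40°, λ = atan2(p_y, p_x) ≈ -63.11°.

≈ 3°N, 63°W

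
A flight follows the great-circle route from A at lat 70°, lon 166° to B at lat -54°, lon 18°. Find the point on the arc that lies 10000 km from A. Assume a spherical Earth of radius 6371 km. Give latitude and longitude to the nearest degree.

Write both endpoints as unit vectors p₁, p₂ with components (cos φ cos λ, cos φ sin λ, sin φ).
The central angle between the endpoints is δ = arccos(p₁·p₂) ≈ 2.767 rad (158.5°). The total great-circle distance is δ·R ≈ 2.767 × 6371 ≈ 17630 km, so the target fraction is f = 10000/17630 ≈ 0.567.
Interpolate at f ≈ 0.567 with slerp weights a = sin((1−f)δ)/sin δ ≈ 2.546, b = sin(fδ)/sin δ ≈ 2.734.
p = a·p₁ + b·p₂ ≈ (0.684, 0.707, 0.180); φ = arcsin(p_z) ≈ 10.39°, λ = atan2(p_y, p_x) ≈ 45.98°.

≈ lat 10°, lon 46°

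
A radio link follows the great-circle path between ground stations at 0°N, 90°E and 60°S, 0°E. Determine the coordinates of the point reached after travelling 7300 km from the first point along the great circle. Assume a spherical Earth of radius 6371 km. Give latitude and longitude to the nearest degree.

≈ 52°S, 42°E

Write both endpoints as unit vectors p₁, p₂ with components (cos φ cos λ, cos φ sin λ, sin φ).
The central angle between the endpoints is δ = arccos(p₁·p₂) ≈ 1.571 rad (90.0°). The total great-circle distance is δ·R ≈ 1.571 × 6371 ≈ 10008 km, so the target fraction is f = 7300/10008 ≈ 0.729.
Interpolate at f ≈ 0.729 with slerp weights a = sin((1−f)δ)/sin δ ≈ 0.412, b = sin(fδ)/sin δ ≈ 0.911.
p = a·p₁ + b·p₂ ≈ (0.456, 0.412, -0.789); φ = arcsin(p_z) ≈ -52.09°, λ = atan2(p_y, p_x) ≈ 42.15°.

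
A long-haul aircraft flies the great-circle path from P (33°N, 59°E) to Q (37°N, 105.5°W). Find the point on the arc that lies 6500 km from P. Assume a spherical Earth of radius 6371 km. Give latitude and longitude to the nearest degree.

From cos δ = sin φ₁ sin φ₂ + cos φ₁ cos φ₂ cos Δλ, the central angle is δ ≈ 1.894 rad (108.5°). The total great-circle distance is δ·R ≈ 1.894 × 6371 ≈ 12067 km, so the target fraction is f = 6500/12067 ≈ 0.539.
Interpolate at f ≈ 0.539 with slerp weights a = sin((1−f)δ)/sin δ ≈ 0.809, b = sin(fδ)/sin δ ≈ 0.899.
p = a·p₁ + b·p₂ ≈ (0.157, -0.110, 0.981); φ = arcsin(p_z) ≈ 78.91°, λ = atan2(p_y, p_x) ≈ -35.02°.

≈ (79°N, 35°W)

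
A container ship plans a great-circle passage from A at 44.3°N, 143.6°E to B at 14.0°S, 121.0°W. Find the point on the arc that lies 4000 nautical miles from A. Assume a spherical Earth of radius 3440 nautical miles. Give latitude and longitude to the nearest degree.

≈ 12°N, 148°W

From cos δ = sin φ₁ sin φ₂ + cos φ₁ cos φ₂ cos Δλ, the central angle is δ ≈ 1.807 rad (103.6°). The total great-circle distance is δ·R ≈ 1.807 × 3440 ≈ 6217 nmi, so the target fraction is f = 4000/6217 ≈ 0.643.
Interpolate at f ≈ 0.643 with slerp weights a = sin((1−f)δ)/sin δ ≈ 0.618, b = sin(fδ)/sin δ ≈ 0.944.
p = a·p₁ + b·p₂ ≈ (-0.828, -0.523, 0.203); φ = arcsin(p_z) ≈ 11.72°, λ = atan2(p_y, p_x) ≈ -147.73°.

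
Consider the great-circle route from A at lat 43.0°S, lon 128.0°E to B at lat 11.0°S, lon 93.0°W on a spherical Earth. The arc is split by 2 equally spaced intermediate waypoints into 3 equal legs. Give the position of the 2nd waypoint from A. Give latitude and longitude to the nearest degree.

≈ lat 42°S, lon 119°W

From cos δ = sin φ₁ sin φ₂ + cos φ₁ cos φ₂ cos Δλ, the central angle is δ ≈ 1.995 rad (114.3°).
Interpolate at f = 2/3 with slerp weights a = sin((1−f)δ)/sin δ ≈ 0.677, b = sin(fδ)/sin δ ≈ 1.066.
p = a·p₁ + b·p₂ ≈ (-0.360, -0.654, -0.665); φ = arcsin(p_z) ≈ -41.69°, λ = atan2(p_y, p_x) ≈ -118.79°.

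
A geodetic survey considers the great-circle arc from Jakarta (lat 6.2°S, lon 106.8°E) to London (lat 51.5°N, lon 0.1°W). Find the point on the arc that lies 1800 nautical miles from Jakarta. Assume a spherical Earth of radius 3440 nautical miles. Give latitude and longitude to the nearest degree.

Write both endpoints as unit vectors p₁, p₂ with components (cos φ cos λ, cos φ sin λ, sin φ).
The central angle between the endpoints is δ = arccos(p₁·p₂) ≈ 1.838 rad (105.3°). The total great-circle distance is δ·R ≈ 1.838 × 3440 ≈ 6324 nmi, so the target fraction is f = 1800/6324 ≈ 0.285.
Interpolate at f ≈ 0.285 with slerp weights a = sin((1−f)δ)/sin δ ≈ 1.003, b = sin(fδ)/sin δ ≈ 0.518.
p = a·p₁ + b·p₂ ≈ (0.034, 0.954, 0.297); φ = arcsin(p_z) ≈ 17.29°, λ = atan2(p_y, p_x) ≈ 87.94°.

≈ lat 17°N, lon 88°E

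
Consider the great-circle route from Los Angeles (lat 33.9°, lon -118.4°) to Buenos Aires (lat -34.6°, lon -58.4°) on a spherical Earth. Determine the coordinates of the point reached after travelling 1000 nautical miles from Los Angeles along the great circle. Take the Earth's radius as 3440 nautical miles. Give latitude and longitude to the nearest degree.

≈ lat 22°, lon -106°

Convert each endpoint to a unit vector on the sphere (x = cos φ cos λ, y = cos φ sin λ, z = sin φ).
The central angle between the endpoints is δ = arccos(p₁·p₂) ≈ 1.546 rad (88.6°). The total great-circle distance is δ·R ≈ 1.546 × 3440 ≈ 5318 nmi, so the target fraction is f = 1000/5318 ≈ 0.188.
Interpolate at f ≈ 0.188 with slerp weights a = sin((1−f)δ)/sin δ ≈ 0.951, b = sin(fδ)/sin δ ≈ 0.287.
p = a·p₁ + b·p₂ ≈ (-0.252, -0.895, 0.368); φ = arcsin(p_z) ≈ 21.57°, λ = atan2(p_y, p_x) ≈ -105.70°.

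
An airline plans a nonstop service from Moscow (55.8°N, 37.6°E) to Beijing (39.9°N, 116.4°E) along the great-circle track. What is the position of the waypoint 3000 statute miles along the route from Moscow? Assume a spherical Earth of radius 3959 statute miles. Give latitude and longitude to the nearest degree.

≈ 46°N, 108°E

Convert each endpoint to a unit vector on the sphere (x = cos φ cos λ, y = cos φ sin λ, z = sin φ).
The central angle between the endpoints is δ = arccos(p₁·p₂) ≈ 0.909 rad (52.1°). The total great-circle distance is δ·R ≈ 0.909 × 3959 ≈ 3600 mi, so the target fraction is f = 3000/3600 ≈ 0.833.
Interpolate at f ≈ 0.833 with slerp weights a = sin((1−f)δ)/sin δ ≈ 0.191, b = sin(fδ)/sin δ ≈ 0.871.
p = a·p₁ + b·p₂ ≈ (-0.212, 0.664, 0.717); φ = arcsin(p_z) ≈ 45.80°, λ = atan2(p_y, p_x) ≈ 107.70°.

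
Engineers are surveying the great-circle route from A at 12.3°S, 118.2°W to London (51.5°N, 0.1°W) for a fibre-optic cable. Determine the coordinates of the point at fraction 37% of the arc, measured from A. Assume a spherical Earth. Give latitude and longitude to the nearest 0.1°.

Write both endpoints as unit vectors p₁, p₂ with components (cos φ cos λ, cos φ sin λ, sin φ).
The central angle between the endpoints is δ = arccos(p₁·p₂) ≈ 2.041 rad (116.9°).
Interpolate at f = 0.37 with slerp weights a = sin((1−f)δ)/sin δ ≈ 1.077, b = sin(fδ)/sin δ ≈ 0.769.
p = a·p₁ + b·p₂ ≈ (-0.018, -0.928, 0.372); φ = arcsin(p_z) ≈ 21.87°, λ = atan2(p_y, p_x) ≈ -91.14°.

≈ 21.9°N, 91.1°W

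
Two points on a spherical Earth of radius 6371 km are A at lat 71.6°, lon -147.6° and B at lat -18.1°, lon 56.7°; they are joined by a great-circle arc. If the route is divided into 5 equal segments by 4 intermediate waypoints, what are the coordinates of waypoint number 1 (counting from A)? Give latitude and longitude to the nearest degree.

From cos δ = sin φ₁ sin φ₂ + cos φ₁ cos φ₂ cos Δλ, the central angle is δ ≈ 2.175 rad (124.6°).
Interpolate at f = 1/5 with slerp weights a = sin((1−f)δ)/sin δ ≈ 1.198, b = sin(fδ)/sin δ ≈ 0.512.
p = a·p₁ + b·p₂ ≈ (-0.052, 0.204, 0.978); φ = arcsin(p_z) ≈ 77.83°, λ = atan2(p_y, p_x) ≈ 104.27°.

≈ lat 78°, lon 104°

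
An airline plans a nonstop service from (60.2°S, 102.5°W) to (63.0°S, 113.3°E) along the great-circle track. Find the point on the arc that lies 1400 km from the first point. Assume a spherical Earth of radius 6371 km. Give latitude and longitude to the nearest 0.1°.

Write both endpoints as unit vectors p₁, p₂ with components (cos φ cos λ, cos φ sin λ, sin φ).
The central angle between the endpoints is δ = arccos(p₁·p₂) ≈ 0.940 rad (53.8°). The total great-circle distance is δ·R ≈ 0.940 × 6371 ≈ 5986 km, so the target fraction is f = 1400/5986 ≈ 0.234.
Interpolate at f ≈ 0.234 with slerp weights a = sin((1−f)δ)/sin δ ≈ 0.817, b = sin(fδ)/sin δ ≈ 0.270.
p = a·p₁ + b·p₂ ≈ (-0.136, -0.284, -0.949); φ = arcsin(p_z) ≈ -71.66°, λ = atan2(p_y, p_x) ≈ -115.67°.

≈ (71.7°S, 115.7°W)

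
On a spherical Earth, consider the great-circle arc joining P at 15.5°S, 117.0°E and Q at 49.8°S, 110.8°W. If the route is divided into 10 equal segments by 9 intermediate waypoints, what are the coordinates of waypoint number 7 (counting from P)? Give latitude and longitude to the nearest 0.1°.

From cos δ = sin φ₁ sin φ₂ + cos φ₁ cos φ₂ cos Δλ, the central angle is δ ≈ 1.786 rad (102.3°).
Interpolate at f = 7/10 with slerp weights a = sin((1−f)δ)/sin δ ≈ 0.523, b = sin(fδ)/sin δ ≈ 0.972.
p = a·p₁ + b·p₂ ≈ (-0.451, -0.137, -0.882); φ = arcsin(p_z) ≈ -61.85°, λ = atan2(p_y, p_x) ≈ -163.06°.

≈ 61.8°S, 163.1°W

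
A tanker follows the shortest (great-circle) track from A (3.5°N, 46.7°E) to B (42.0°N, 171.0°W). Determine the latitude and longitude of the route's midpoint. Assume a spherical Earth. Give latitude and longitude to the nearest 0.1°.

From cos δ = sin φ₁ sin φ₂ + cos φ₁ cos φ₂ cos Δλ, the central angle is δ ≈ 2.148 rad (123.1°).
Interpolate at f = 1/2 with slerp weights a = sin((1−f)δ)/sin δ ≈ 1.049, b = sin(fδ)/sin δ ≈ 1.049.
p = a·p₁ + b·p₂ ≈ (-0.052, 0.640, 0.766); φ = arcsin(p_z) ≈ 50.02°, λ = atan2(p_y, p_x) ≈ 94.63°.

≈ (50.0°N, 94.6°E)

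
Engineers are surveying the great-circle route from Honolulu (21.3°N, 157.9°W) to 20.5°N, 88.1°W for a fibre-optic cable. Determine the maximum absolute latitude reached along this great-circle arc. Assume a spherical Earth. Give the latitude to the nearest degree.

The great circle lies in the plane with unit normal n̂ = (p₁ × p₂)/|p₁ × p₂|.
Here n̂_z ≈ +0.906; the vertex latitude is φ_max = arccos|n̂_z| ≈ 25.0°.
Check via Clairaut: cos φ_max = |cos φ₁| · sin C = cos(21.3°)·sin(76.6°) ≈ 0.906, again giving ≈ 25.0°.

≈ 25°N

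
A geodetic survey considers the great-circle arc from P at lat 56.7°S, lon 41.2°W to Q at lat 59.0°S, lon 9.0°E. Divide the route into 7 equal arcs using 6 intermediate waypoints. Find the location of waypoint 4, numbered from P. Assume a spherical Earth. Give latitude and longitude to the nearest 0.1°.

≈ lat 60.5°S, lon 13.2°W

Convert each endpoint to a unit vector on the sphere (x = cos φ cos λ, y = cos φ sin λ, z = sin φ).
The central angle between the endpoints is δ = arccos(p₁·p₂) ≈ 0.457 rad (26.2°).
Interpolate at f = 4/7 with slerp weights a = sin((1−f)δ)/sin δ ≈ 0.441, b = sin(fδ)/sin δ ≈ 0.585.
p = a·p₁ + b·p₂ ≈ (0.480, -0.112, -0.870); φ = arcsin(p_z) ≈ -60.48°, λ = atan2(p_y, p_x) ≈ -13.18°.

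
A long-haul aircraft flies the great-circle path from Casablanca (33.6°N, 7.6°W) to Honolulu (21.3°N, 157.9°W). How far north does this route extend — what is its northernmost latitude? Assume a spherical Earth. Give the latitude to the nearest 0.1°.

≈ 64.1°N

The great circle lies in the plane with unit normal n̂ = (p₁ × p₂)/|p₁ × p₂|.
Here n̂_z ≈ -0.436; the vertex latitude is φ_max = arccos|n̂_z| ≈ 64.1°.
Check via Clairaut: cos φ_max = |cos φ₁| · sin C = cos(33.6°)·sin(31.6°) ≈ 0.436, again giving ≈ 64.1°.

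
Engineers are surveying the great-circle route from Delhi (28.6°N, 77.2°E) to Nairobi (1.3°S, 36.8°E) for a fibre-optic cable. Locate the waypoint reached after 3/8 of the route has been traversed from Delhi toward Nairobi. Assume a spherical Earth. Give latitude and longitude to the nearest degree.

≈ (18°N, 61°E)

Write both endpoints as unit vectors p₁, p₂ with components (cos φ cos λ, cos φ sin λ, sin φ).
The central angle between the endpoints is δ = arccos(p₁·p₂) ≈ 0.853 rad (48.9°).
Interpolate at f = 3/8 with slerp weights a = sin((1−f)δ)/sin δ ≈ 0.675, b = sin(fδ)/sin δ ≈ 0.417.
p = a·p₁ + b·p₂ ≈ (0.465, 0.828, 0.314); φ = arcsin(p_z) ≈ 18.27°, λ = atan2(p_y, p_x) ≈ 60.65°.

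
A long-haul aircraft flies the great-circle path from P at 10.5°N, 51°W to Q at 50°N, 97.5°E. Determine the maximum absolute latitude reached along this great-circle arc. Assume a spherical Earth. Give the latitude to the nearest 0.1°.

≈ 68.9°N

The great circle lies in the plane with unit normal n̂ = (p₁ × p₂)/|p₁ × p₂|.
Here n̂_z ≈ +0.360; the vertex latitude is φ_max = arccos|n̂_z| ≈ 68.9°.
Check via Clairaut: cos φ_max = |cos φ₁| · sin C = cos(10.5°)·sin(21.5°) ≈ 0.360, again giving ≈ 68.9°.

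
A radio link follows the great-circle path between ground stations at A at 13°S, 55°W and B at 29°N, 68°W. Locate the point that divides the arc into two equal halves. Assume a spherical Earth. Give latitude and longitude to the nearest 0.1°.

≈ 8.1°N, 61.1°W

From cos δ = sin φ₁ sin φ₂ + cos φ₁ cos φ₂ cos Δλ, the central angle is δ ≈ 0.765 rad (43.8°).
Interpolate at f = 1/2 with slerp weights a = sin((1−f)δ)/sin δ ≈ 0.539, b = sin(fδ)/sin δ ≈ 0.539.
p = a·p₁ + b·p₂ ≈ (0.478, -0.867, 0.140); φ = arcsin(p_z) ≈ 8.05°, λ = atan2(p_y, p_x) ≈ -61.15°.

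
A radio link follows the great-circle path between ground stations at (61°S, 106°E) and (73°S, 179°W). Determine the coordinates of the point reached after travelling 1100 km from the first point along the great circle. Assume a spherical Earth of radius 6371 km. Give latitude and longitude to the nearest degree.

Write both endpoints as unit vectors p₁, p₂ with components (cos φ cos λ, cos φ sin λ, sin φ).
The central angle between the endpoints is δ = arccos(p₁·p₂) ≈ 0.509 rad (29.2°). The total great-circle distance is δ·R ≈ 0.509 × 6371 ≈ 3245 km, so the target fraction is f = 1100/3245 ≈ 0.339.
Interpolate at f ≈ 0.339 with slerp weights a = sin((1−f)δ)/sin δ ≈ 0.677, b = sin(fδ)/sin δ ≈ 0.352.
p = a·p₁ + b·p₂ ≈ (-0.194, 0.314, -0.930); φ = arcsin(p_z) ≈ -68.36°, λ = atan2(p_y, p_x) ≈ 121.65°.

≈ (68°S, 122°E)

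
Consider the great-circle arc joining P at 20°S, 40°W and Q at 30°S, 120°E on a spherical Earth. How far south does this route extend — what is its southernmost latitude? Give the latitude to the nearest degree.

The great circle lies in the plane with unit normal n̂ = (p₁ × p₂)/|p₁ × p₂|.
Here n̂_z ≈ +0.346; the vertex latitude is φ_max = arccos|n̂_z| ≈ 69.8°.
Check via Clairaut: cos φ_max = |cos φ₁| · sin C = cos(20.0°)·sin(158.4°) ≈ 0.346, again giving ≈ 69.8°.

≈ 70°S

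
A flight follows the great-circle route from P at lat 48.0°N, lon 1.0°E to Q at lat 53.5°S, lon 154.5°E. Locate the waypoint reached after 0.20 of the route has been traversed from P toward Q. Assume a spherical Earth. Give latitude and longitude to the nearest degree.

Write both endpoints as unit vectors p₁, p₂ with components (cos φ cos λ, cos φ sin λ, sin φ).
The central angle between the endpoints is δ = arccos(p₁·p₂) ≈ 2.836 rad (162.5°).
Interpolate at f = 0.20 with slerp weights a = sin((1−f)δ)/sin δ ≈ 2.545, b = sin(fδ)/sin δ ≈ 1.784.
p = a·p₁ + b·p₂ ≈ (0.745, 0.487, 0.457); φ = arcsin(p_z) ≈ 27.19°, λ = atan2(p_y, p_x) ≈ 33.16°.

≈ lat 27°N, lon 33°E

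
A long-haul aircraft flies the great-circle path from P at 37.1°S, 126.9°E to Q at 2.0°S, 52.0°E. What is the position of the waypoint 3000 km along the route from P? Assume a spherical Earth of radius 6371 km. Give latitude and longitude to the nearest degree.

Convert each endpoint to a unit vector on the sphere (x = cos φ cos λ, y = cos φ sin λ, z = sin φ).
The central angle between the endpoints is δ = arccos(p₁·p₂) ≈ 1.340 rad (76.8°). The total great-circle distance is δ·R ≈ 1.340 × 6371 ≈ 8537 km, so the target fraction is f = 3000/8537 ≈ 0.351.
Interpolate at f ≈ 0.351 with slerp weights a = sin((1−f)δ)/sin δ ≈ 0.785, b = sin(fδ)/sin δ ≈ 0.466.
p = a·p₁ + b·p₂ ≈ (-0.089, 0.867, -0.490); φ = arcsin(p_z) ≈ -29.31°, λ = atan2(p_y, p_x) ≈ 95.86°.

≈ 29°S, 96°E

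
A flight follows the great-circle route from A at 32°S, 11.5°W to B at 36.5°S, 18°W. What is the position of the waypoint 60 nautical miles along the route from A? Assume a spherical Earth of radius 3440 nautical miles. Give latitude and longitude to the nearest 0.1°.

Convert each endpoint to a unit vector on the sphere (x = cos φ cos λ, y = cos φ sin λ, z = sin φ).
The central angle between the endpoints is δ = arccos(p₁·p₂) ≈ 0.122 rad (7.0°). The total great-circle distance is δ·R ≈ 0.122 × 3440 ≈ 421 nmi, so the target fraction is f = 60/421 ≈ 0.143.
Interpolate at f ≈ 0.143 with slerp weights a = sin((1−f)δ)/sin δ ≈ 0.858, b = sin(fδ)/sin δ ≈ 0.143.
p = a·p₁ + b·p₂ ≈ (0.822, -0.181, -0.540); φ = arcsin(p_z) ≈ -32.66°, λ = atan2(p_y, p_x) ≈ -12.39°.

≈ 32.7°S, 12.4°W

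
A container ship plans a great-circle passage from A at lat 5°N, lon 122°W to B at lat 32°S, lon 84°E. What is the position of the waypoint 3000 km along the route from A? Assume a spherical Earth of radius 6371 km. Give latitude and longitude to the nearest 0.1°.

Write both endpoints as unit vectors p₁, p₂ with components (cos φ cos λ, cos φ sin λ, sin φ).
The central angle between the endpoints is δ = arccos(p₁·p₂) ≈ 2.507 rad (143.7°). The total great-circle distance is δ·R ≈ 2.507 × 6371 ≈ 15974 km, so the target fraction is f = 3000/15974 ≈ 0.188.
Interpolate at f ≈ 0.188 with slerp weights a = sin((1−f)δ)/sin δ ≈ 1.508, b = sin(fδ)/sin δ ≈ 0.766.
p = a·p₁ + b·p₂ ≈ (-0.728, -0.628, -0.274); φ = arcsin(p_z) ≈ -15.92°, λ = atan2(p_y, p_x) ≈ -139.22°.

≈ lat 15.9°S, lon 139.2°W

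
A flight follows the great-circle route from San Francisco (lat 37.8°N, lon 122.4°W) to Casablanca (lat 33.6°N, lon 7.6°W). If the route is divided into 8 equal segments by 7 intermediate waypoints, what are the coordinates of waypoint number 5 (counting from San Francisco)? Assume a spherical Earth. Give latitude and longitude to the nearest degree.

≈ lat 51°N, lon 45°W

The haversine formula gives a central angle δ ≈ 1.508 rad (86.4°) between the endpoints.
Interpolate at f = 5/8 with slerp weights a = sin((1−f)δ)/sin δ ≈ 0.537, b = sin(fδ)/sin δ ≈ 0.811.
p = a·p₁ + b·p₂ ≈ (0.442, -0.447, 0.778); φ = arcsin(p_z) ≈ 51.04°, λ = atan2(p_y, p_x) ≈ -45.36°.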